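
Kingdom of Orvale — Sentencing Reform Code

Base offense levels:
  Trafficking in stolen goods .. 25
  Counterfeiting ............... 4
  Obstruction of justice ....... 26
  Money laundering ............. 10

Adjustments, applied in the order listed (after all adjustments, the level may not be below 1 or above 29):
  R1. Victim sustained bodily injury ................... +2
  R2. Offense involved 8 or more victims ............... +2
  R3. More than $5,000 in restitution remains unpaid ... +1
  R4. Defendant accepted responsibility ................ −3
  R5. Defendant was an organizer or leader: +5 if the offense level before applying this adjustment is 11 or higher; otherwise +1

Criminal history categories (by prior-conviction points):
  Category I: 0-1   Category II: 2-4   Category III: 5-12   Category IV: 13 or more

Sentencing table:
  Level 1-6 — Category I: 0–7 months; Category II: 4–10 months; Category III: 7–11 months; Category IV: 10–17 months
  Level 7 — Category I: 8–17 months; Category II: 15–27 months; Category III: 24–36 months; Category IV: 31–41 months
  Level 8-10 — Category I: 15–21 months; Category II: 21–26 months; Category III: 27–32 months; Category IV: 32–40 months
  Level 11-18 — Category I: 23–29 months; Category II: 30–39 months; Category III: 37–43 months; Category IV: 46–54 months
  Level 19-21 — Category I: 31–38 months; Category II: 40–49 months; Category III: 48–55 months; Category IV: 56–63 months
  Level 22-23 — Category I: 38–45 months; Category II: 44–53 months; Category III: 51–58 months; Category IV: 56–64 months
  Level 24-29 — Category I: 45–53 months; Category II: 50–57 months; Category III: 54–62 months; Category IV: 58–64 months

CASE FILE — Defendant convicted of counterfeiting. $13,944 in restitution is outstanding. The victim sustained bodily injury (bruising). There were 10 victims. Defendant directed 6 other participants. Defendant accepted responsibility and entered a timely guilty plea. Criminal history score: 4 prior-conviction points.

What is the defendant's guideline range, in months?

15-27 months

Base offense level for counterfeiting: 4.
R1 applies: 4 + 2 = 6.
R2 applies: 6 + 2 = 8.
R3 applies: 8 + 1 = 9.
R4 applies: 9 − 3 = 6.
R5 applies (level before this adjustment is 6 < 11, so +1): 6 + 1 = 7.
Final offense level: 7.
Criminal history: 4 prior points → Category II (2-4).
Level 7 falls in the 7 band.
Grid: Level 7 × Category II = 15-27 months.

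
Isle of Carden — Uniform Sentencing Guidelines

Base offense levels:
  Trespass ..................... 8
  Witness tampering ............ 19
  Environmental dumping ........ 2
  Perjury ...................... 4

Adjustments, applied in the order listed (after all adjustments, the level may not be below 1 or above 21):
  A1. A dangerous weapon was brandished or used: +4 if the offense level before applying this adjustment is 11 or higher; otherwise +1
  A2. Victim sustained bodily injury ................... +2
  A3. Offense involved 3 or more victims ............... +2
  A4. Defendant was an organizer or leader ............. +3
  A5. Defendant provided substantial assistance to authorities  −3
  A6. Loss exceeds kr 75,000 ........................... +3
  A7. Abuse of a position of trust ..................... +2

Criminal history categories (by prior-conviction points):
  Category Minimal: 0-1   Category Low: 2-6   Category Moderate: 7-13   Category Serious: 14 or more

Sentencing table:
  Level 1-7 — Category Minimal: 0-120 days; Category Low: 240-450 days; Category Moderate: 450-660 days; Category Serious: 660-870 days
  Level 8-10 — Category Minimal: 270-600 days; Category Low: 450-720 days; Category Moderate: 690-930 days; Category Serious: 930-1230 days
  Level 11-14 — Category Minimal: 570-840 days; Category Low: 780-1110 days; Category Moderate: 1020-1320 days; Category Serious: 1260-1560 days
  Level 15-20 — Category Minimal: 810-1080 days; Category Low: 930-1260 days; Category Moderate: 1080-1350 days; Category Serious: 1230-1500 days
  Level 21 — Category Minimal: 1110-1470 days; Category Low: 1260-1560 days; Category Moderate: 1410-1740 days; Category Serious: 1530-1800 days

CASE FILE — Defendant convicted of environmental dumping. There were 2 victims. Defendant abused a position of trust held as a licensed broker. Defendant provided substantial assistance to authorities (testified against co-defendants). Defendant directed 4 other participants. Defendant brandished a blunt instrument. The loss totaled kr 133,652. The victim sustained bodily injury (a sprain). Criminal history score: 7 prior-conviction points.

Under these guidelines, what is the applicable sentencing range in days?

690-930 days

Base offense level for environmental dumping: 2.
A1 applies (level before this adjustment is 2 < 11, so +1): 2 + 1 = 3.
A2 applies: 3 + 2 = 5.
A3 does not apply.
A4 applies: 5 + 3 = 8.
A5 applies: 8 − 3 = 5.
A6 applies: 5 + 3 = 8.
A7 applies: 8 + 2 = 10.
Final offense level: 10.
Criminal history: 7 prior points → Category Moderate (7-13).
Level 10 falls in the 8-10 band.
Grid: Level 8-10 × Category Moderate = 690-930 days.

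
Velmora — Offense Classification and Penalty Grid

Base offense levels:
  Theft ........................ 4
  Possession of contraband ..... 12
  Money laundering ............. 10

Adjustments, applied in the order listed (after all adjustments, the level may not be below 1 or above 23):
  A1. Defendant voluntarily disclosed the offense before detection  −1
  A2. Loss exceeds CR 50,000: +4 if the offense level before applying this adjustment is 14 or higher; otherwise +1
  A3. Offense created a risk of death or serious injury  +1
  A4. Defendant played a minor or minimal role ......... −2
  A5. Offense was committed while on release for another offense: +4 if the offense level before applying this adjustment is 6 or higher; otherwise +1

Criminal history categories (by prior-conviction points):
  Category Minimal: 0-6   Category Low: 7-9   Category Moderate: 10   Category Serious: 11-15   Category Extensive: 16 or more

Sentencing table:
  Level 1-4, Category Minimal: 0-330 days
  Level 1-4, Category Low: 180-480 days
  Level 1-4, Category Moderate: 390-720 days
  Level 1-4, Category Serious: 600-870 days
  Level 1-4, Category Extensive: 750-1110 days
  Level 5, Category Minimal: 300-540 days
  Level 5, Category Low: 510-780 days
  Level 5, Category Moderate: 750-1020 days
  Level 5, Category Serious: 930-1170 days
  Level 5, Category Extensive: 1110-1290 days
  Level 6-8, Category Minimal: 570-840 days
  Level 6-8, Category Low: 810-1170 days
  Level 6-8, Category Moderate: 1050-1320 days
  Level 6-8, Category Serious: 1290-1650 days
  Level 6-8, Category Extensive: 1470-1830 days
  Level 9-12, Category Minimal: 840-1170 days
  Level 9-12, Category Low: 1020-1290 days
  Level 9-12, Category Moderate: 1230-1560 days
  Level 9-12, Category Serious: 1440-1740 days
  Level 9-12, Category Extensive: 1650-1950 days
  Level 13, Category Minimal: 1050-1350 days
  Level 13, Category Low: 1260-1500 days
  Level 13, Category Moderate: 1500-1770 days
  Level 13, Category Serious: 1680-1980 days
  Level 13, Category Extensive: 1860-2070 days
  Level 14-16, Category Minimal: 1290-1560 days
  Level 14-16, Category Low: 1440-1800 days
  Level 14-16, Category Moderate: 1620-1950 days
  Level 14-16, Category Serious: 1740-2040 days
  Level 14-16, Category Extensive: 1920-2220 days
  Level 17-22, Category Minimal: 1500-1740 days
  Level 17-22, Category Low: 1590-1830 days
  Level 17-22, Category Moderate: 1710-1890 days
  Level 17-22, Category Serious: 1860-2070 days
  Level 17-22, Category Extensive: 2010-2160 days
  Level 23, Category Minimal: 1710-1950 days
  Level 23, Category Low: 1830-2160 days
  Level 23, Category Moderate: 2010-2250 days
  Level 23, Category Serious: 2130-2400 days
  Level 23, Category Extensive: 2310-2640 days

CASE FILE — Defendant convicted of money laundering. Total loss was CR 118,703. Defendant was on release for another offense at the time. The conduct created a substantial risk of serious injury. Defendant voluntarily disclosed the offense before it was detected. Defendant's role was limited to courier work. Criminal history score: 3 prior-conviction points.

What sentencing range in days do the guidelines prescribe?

1050-1350 days

Base offense level for money laundering: 10.
A1 applies: 10 − 1 = 9.
A2 applies (level before this adjustment is 9 < 14, so +1): 9 + 1 = 10.
A3 applies: 10 + 1 = 11.
A4 applies: 11 − 2 = 9.
A5 applies (level before this adjustment is 9 ≥ 6, so +4): 9 + 4 = 13.
Final offense level: 13.
Criminal history: 3 prior points → Category Minimal (0-6).
Level 13 falls in the 13 band.
Grid: Level 13 × Category Minimal = 1050-1350 days.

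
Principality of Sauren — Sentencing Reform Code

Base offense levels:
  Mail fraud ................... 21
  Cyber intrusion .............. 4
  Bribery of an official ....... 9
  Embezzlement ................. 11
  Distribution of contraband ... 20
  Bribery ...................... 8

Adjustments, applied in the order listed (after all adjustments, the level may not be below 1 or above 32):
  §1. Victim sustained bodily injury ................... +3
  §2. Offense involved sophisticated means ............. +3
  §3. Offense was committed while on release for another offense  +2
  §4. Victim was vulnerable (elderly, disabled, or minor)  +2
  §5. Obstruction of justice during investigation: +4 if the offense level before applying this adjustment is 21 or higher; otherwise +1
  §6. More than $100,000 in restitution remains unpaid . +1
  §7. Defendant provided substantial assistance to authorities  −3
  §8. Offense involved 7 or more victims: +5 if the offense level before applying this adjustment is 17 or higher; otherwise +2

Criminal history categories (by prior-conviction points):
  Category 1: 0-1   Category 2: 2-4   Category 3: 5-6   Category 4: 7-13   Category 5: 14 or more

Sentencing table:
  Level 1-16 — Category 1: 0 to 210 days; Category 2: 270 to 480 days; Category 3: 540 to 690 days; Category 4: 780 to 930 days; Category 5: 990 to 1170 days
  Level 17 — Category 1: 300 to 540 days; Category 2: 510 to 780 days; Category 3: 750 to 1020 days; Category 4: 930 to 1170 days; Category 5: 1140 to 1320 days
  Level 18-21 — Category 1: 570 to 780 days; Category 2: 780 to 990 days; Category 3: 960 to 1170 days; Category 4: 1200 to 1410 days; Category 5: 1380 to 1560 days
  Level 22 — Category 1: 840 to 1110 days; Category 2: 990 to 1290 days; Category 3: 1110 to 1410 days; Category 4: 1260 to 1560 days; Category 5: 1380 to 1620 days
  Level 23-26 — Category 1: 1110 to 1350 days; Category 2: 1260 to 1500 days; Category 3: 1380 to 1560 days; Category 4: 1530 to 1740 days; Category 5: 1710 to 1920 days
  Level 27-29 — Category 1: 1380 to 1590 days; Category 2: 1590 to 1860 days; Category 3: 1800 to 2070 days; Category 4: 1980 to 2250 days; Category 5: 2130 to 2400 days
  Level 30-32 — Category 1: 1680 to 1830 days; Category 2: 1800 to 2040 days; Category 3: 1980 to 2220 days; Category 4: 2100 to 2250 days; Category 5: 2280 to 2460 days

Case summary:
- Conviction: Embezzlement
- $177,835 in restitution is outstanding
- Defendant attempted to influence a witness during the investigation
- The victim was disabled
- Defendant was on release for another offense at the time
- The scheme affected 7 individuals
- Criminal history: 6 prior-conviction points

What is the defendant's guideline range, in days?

1110-1410 days

Base offense level for embezzlement: 11.
§2 does not apply.
§3 applies: 11 + 2 = 13.
§4 applies: 13 + 2 = 15.
§5 applies (level before this adjustment is 15 < 21, so +1): 15 + 1 = 16.
§6 applies: 16 + 1 = 17.
§8 applies (level before this adjustment is 17 ≥ 17, so +5): 17 + 5 = 22.
Final offense level: 22.
Criminal history: 6 prior points → Category 3 (5-6).
Level 22 falls in the 22 band.
Grid: Level 22 × Category 3 = 1110-1410 days.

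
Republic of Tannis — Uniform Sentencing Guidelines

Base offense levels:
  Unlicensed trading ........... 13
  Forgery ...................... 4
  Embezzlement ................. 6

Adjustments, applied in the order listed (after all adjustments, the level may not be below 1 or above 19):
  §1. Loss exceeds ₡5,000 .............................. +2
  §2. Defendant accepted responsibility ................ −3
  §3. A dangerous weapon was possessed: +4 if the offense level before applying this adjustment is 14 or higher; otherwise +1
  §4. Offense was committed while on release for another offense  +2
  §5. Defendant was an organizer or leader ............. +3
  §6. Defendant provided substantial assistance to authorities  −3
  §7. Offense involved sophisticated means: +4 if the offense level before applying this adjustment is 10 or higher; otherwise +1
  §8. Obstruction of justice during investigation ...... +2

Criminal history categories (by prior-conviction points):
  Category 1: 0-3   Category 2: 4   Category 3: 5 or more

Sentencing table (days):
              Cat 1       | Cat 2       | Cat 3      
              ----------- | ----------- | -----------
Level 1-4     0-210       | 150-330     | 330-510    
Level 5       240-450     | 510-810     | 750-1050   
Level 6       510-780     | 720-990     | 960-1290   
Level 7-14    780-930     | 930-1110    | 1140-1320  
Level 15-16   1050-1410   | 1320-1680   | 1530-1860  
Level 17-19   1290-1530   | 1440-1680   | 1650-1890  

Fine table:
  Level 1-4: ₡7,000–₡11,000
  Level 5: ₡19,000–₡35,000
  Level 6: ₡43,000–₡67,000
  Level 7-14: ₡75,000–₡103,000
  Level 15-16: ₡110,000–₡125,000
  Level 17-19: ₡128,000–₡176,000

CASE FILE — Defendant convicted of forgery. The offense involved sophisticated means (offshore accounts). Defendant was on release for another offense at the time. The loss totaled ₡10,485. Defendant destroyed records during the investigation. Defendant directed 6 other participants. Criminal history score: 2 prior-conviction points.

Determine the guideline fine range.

Base offense level for forgery: 4.
§1 applies: 4 + 2 = 6.
§2 does not apply.
§3 does not apply.
§4 applies: 6 + 2 = 8.
§5 applies: 8 + 3 = 11.
§7 applies (level before this adjustment is 11 ≥ 10, so +4): 11 + 4 = 15.
§8 applies: 15 + 2 = 17.
Final offense level: 17.
Level 17 falls in the 17-19 band.
Fine table: Level 17-19 → ₡128,000–₡176,000.

₡128,000–₡176,000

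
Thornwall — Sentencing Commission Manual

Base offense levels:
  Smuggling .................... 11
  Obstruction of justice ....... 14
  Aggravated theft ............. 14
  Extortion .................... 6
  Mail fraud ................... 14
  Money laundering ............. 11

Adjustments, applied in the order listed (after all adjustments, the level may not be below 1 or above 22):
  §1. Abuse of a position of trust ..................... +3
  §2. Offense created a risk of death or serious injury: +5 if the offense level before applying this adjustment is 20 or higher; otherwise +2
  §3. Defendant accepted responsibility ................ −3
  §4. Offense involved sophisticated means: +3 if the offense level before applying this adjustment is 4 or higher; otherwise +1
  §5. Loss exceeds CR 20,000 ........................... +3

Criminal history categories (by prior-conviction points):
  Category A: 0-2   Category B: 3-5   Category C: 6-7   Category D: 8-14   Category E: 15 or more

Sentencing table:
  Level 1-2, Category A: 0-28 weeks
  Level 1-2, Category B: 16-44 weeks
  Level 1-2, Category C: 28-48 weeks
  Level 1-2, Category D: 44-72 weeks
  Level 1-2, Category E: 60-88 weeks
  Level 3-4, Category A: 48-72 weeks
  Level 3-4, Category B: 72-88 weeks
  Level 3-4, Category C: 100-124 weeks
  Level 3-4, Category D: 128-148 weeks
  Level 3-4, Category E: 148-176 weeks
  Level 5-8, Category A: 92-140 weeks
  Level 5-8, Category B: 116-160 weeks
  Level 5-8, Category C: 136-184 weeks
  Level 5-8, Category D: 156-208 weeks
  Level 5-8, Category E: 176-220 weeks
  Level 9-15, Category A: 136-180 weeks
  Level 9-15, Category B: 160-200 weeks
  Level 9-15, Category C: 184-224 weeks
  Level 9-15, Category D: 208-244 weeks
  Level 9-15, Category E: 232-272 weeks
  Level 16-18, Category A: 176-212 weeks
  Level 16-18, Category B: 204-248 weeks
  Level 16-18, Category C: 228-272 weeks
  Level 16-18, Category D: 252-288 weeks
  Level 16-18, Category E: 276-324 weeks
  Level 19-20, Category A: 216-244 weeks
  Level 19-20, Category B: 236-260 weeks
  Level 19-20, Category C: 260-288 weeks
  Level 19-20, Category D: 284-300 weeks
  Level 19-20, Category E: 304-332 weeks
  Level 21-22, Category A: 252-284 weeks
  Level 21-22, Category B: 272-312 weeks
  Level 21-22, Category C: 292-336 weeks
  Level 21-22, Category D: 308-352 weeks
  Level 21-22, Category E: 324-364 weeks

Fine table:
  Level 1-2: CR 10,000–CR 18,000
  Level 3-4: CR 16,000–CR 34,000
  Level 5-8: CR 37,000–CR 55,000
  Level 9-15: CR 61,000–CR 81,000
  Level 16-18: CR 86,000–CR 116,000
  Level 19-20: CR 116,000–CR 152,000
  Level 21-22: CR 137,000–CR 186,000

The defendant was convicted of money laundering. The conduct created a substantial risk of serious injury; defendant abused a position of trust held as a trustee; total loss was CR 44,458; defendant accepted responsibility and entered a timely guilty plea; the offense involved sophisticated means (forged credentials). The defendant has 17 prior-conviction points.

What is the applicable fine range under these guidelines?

Base offense level for money laundering: 11.
§1 applies: 11 + 3 = 14.
§2 applies (level before this adjustment is 14 < 20, so +2): 14 + 2 = 16.
§3 applies: 16 − 3 = 13.
§4 applies (level before this adjustment is 13 ≥ 4, so +3): 13 + 3 = 16.
§5 applies: 16 + 3 = 19.
Final offense level: 19.
Level 19 falls in the 19-20 band.
Fine table: Level 19-20 → CR 116,000–CR 152,000.

CR 116,000–CR 152,000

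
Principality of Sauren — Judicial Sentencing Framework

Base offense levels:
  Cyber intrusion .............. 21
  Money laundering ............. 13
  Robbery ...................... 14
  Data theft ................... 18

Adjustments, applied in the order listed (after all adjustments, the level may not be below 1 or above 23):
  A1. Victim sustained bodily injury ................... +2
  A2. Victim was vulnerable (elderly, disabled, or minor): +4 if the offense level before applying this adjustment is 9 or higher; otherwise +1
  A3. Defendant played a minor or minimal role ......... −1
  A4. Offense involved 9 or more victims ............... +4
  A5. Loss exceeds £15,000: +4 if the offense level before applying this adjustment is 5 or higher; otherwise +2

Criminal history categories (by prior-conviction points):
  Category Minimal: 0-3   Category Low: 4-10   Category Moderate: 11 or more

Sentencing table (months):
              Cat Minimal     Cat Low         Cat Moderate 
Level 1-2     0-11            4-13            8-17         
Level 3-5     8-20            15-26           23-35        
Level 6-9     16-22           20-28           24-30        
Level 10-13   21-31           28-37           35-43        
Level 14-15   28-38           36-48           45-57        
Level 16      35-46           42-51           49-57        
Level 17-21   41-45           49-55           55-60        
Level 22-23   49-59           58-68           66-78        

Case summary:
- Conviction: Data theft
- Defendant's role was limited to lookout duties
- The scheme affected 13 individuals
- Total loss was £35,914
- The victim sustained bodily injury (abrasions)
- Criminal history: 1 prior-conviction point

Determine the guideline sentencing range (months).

Base offense level for data theft: 18.
A1 applies: 18 + 2 = 20.
A3 applies: 20 − 1 = 19.
A4 applies: 19 + 4 = 23.
A5 applies (level before this adjustment is 23 ≥ 5, so +4): 23 + 4 = 27.
Level 27 exceeds the maximum of 23; capped at 23.
Final offense level: 23.
Criminal history: 1 prior point → Category Minimal (0-3).
Level 23 falls in the 22-23 band.
Grid: Level 22-23 × Category Minimal = 49-59 months.

49-59 months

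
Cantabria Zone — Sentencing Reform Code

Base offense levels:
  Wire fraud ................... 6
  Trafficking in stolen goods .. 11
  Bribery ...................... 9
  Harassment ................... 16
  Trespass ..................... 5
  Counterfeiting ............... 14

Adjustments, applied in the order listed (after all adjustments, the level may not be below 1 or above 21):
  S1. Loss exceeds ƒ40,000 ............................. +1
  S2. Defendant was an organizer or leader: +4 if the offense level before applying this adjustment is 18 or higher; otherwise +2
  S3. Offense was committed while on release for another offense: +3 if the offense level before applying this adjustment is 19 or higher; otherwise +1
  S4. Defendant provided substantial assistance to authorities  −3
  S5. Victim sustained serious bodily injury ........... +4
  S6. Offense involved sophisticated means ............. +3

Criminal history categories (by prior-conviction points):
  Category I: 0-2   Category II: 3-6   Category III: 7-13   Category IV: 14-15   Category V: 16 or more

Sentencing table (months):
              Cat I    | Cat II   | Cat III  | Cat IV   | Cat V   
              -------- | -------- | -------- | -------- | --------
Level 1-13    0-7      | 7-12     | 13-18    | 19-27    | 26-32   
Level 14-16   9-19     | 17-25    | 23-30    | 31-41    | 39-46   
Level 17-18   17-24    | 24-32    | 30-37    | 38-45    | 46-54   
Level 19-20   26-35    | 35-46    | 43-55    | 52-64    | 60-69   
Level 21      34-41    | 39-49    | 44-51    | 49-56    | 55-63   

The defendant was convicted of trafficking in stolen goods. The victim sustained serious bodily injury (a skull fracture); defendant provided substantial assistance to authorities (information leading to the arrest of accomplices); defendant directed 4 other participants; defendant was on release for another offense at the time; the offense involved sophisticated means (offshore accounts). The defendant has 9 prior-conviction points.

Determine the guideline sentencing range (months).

Base offense level for trafficking in stolen goods: 11.
S2 applies (level before this adjustment is 11 < 18, so +2): 11 + 2 = 13.
S3 applies (level before this adjustment is 13 < 19, so +1): 13 + 1 = 14.
S4 applies: 14 − 3 = 11.
S5 applies: 11 + 4 = 15.
S6 applies: 15 + 3 = 18.
Final offense level: 18.
Criminal history: 9 prior points → Category III (7-13).
Level 18 falls in the 17-18 band.
Grid: Level 17-18 × Category III = 30-37 months.

30-37 months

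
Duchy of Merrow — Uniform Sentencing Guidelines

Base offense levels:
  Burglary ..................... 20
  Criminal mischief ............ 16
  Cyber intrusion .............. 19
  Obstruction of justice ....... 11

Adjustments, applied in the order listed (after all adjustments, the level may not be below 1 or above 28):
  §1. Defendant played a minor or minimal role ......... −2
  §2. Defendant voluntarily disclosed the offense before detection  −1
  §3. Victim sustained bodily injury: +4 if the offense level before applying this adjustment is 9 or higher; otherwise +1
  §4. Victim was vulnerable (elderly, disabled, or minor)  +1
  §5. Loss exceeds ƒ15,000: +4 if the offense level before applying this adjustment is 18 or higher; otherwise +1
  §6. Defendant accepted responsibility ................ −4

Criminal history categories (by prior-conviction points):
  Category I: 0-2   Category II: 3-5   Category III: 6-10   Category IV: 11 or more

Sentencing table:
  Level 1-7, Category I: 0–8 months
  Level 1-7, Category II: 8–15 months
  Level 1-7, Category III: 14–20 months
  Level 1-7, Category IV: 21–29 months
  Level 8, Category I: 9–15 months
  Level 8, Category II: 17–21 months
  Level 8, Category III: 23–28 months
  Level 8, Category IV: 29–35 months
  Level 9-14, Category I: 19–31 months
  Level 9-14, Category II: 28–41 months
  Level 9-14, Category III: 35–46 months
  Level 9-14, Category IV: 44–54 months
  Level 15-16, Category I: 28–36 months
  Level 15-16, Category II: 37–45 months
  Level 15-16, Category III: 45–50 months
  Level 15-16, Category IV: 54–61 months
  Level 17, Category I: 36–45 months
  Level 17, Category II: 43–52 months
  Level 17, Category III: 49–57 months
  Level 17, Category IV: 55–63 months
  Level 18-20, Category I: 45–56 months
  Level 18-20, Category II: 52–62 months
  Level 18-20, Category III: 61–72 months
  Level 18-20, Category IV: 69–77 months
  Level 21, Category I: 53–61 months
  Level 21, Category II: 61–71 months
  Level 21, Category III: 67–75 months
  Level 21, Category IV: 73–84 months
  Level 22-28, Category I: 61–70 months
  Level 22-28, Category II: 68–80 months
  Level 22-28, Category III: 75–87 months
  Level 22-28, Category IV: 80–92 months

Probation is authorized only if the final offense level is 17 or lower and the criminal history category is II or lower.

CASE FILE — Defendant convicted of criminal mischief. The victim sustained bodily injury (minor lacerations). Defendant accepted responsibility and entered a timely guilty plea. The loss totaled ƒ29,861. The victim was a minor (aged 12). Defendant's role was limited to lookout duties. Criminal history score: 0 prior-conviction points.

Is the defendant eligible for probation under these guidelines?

Base offense level for criminal mischief: 16.
§1 applies: 16 − 2 = 14.
§3 applies (level before this adjustment is 14 ≥ 9, so +4): 14 + 4 = 18.
§4 applies: 18 + 1 = 19.
§5 applies (level before this adjustment is 19 ≥ 18, so +4): 19 + 4 = 23.
§6 applies: 23 − 4 = 19.
Final offense level: 19.
Criminal history: 0 prior points → Category I (0-2).
Level 19 falls in the 18-20 band.
Grid: Level 18-20 × Category I = 45-56 months.
Probation check: level 19 > 17 and category I ≤ II → not eligible.

No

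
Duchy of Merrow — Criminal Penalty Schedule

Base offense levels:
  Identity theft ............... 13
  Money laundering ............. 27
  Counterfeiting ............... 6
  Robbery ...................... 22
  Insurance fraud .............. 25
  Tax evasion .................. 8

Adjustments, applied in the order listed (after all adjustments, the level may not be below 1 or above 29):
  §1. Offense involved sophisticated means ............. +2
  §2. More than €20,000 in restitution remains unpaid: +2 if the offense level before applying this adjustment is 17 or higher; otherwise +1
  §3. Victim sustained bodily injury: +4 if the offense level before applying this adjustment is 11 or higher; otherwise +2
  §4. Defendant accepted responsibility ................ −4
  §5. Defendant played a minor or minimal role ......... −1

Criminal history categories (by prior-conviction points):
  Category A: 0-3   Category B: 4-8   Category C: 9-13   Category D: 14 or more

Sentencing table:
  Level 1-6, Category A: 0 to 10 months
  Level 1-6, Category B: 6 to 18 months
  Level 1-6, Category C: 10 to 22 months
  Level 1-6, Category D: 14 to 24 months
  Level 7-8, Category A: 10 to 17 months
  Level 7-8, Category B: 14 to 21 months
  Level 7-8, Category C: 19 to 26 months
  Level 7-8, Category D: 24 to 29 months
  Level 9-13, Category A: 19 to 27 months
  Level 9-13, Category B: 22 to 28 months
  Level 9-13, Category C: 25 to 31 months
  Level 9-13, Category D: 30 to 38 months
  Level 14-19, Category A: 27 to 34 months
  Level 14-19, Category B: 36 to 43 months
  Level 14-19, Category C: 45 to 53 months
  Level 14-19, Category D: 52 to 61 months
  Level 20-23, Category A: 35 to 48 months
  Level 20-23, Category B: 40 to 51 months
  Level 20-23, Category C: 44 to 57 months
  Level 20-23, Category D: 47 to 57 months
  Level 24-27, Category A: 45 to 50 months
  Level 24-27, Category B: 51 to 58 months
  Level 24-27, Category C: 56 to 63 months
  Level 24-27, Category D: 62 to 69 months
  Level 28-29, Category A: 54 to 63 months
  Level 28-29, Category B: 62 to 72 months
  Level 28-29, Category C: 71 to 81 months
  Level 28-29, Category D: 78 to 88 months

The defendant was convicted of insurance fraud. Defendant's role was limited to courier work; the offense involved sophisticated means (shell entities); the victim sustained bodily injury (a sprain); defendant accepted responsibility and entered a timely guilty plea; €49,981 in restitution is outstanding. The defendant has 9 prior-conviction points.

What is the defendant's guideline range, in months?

71-81 months

Base offense level for insurance fraud: 25.
§1 applies: 25 + 2 = 27.
§2 applies (level before this adjustment is 27 ≥ 17, so +2): 27 + 2 = 29.
§3 applies (level before this adjustment is 29 ≥ 11, so +4): 29 + 4 = 33.
§4 applies: 33 − 4 = 29.
§5 applies: 29 − 1 = 28.
Final offense level: 28.
Criminal history: 9 prior points → Category C (9-13).
Level 28 falls in the 28-29 band.
Grid: Level 28-29 × Category C = 71-81 months.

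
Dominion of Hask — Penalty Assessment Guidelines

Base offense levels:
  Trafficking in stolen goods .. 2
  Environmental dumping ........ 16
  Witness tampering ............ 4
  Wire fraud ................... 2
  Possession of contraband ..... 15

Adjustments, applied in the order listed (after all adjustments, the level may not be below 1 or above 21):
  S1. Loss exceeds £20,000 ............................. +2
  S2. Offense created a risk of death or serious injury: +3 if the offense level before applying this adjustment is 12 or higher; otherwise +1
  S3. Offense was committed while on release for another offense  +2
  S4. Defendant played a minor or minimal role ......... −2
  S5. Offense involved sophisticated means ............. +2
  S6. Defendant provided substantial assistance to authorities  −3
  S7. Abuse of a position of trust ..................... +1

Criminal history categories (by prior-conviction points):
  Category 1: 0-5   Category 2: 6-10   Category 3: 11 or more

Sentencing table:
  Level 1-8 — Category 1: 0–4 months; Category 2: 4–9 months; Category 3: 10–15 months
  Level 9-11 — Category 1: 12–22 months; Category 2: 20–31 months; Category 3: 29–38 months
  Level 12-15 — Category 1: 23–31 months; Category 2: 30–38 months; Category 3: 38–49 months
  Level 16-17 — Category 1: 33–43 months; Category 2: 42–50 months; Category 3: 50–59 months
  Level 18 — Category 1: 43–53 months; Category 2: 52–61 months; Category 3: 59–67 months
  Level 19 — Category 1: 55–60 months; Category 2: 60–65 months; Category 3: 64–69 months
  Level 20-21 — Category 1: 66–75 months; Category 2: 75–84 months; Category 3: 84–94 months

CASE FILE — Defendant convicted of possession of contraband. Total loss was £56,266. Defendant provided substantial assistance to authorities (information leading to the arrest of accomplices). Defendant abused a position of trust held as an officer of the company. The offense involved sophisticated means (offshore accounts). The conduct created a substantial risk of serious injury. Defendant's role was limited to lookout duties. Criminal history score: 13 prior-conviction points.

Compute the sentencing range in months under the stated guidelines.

59-67 months

Base offense level for possession of contraband: 15.
S1 applies: 15 + 2 = 17.
S2 applies (level before this adjustment is 17 ≥ 12, so +3): 17 + 3 = 20.
S4 applies: 20 − 2 = 18.
S5 applies: 18 + 2 = 20.
S6 applies: 20 − 3 = 17.
S7 applies: 17 + 1 = 18.
Final offense level: 18.
Criminal history: 13 prior points → Category 3 (11+).
Level 18 falls in the 18 band.
Grid: Level 18 × Category 3 = 59-67 months.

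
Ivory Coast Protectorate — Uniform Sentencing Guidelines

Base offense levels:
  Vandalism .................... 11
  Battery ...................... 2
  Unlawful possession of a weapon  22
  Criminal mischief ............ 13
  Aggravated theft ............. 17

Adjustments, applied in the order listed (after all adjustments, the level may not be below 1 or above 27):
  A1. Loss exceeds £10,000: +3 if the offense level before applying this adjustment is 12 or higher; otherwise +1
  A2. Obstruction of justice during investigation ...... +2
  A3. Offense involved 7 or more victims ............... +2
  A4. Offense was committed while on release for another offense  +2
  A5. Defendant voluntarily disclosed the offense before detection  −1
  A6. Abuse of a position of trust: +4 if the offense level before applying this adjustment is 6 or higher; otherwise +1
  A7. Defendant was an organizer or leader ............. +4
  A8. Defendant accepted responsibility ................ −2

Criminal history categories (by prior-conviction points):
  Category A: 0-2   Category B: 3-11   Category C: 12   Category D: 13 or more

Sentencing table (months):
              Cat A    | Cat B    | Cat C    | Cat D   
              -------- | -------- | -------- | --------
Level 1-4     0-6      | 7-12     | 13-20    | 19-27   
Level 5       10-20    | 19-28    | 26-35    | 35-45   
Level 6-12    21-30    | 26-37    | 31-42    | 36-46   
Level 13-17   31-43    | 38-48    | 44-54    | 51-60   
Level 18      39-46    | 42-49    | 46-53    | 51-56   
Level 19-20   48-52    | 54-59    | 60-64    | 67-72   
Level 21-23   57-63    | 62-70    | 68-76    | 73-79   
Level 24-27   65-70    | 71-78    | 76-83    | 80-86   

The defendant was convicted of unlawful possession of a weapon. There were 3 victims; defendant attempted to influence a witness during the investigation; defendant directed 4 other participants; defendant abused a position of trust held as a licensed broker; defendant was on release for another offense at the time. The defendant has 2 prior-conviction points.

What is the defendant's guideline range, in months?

Base offense level for unlawful possession of a weapon: 22.
A1 does not apply.
A2 applies: 22 + 2 = 24.
A4 applies: 24 + 2 = 26.
A6 applies (level before this adjustment is 26 ≥ 6, so +4): 26 + 4 = 30.
A7 applies: 30 + 4 = 34.
A8 does not apply.
Level 34 exceeds the maximum of 27; capped at 27.
Final offense level: 27.
Criminal history: 2 prior points → Category A (0-2).
Level 27 falls in the 24-27 band.
Grid: Level 24-27 × Category A = 65-70 months.

65-70 months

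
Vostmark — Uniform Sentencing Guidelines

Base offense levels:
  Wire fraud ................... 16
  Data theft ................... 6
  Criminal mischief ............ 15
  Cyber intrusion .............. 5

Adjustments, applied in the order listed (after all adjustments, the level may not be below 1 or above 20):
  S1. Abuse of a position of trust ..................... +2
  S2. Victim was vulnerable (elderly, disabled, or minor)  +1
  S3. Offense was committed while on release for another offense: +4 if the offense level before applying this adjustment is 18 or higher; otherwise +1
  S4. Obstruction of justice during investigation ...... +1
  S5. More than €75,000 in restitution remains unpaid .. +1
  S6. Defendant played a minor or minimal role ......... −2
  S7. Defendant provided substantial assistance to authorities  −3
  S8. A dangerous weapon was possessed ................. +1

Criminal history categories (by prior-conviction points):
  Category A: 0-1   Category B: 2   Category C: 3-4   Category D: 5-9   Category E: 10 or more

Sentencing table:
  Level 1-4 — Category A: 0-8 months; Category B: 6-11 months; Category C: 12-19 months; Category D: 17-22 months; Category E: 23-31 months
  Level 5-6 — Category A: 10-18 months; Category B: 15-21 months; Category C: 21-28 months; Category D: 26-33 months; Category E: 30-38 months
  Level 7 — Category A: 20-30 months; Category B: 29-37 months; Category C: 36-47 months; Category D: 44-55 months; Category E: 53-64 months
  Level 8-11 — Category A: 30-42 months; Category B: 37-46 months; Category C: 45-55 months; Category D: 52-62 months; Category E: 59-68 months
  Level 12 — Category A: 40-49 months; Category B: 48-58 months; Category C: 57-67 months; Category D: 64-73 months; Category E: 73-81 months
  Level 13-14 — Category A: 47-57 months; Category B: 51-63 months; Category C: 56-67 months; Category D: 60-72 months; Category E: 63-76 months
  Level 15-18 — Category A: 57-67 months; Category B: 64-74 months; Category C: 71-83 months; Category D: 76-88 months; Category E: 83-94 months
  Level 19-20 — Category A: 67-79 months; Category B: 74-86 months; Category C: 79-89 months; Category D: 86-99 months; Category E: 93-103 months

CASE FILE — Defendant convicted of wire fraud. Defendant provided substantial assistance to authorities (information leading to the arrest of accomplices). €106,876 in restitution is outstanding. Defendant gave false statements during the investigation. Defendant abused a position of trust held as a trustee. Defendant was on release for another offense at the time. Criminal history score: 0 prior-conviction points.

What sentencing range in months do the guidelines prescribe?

Base offense level for wire fraud: 16.
S1 applies: 16 + 2 = 18.
S2 does not apply.
S3 applies (level before this adjustment is 18 ≥ 18, so +4): 18 + 4 = 22.
S4 applies: 22 + 1 = 23.
S5 applies: 23 + 1 = 24.
S7 applies: 24 − 3 = 21.
Level 21 exceeds the maximum of 20; capped at 20.
Final offense level: 20.
Criminal history: 0 prior points → Category A (0-1).
Level 20 falls in the 19-20 band.
Grid: Level 19-20 × Category A = 67-79 months.

67-79 months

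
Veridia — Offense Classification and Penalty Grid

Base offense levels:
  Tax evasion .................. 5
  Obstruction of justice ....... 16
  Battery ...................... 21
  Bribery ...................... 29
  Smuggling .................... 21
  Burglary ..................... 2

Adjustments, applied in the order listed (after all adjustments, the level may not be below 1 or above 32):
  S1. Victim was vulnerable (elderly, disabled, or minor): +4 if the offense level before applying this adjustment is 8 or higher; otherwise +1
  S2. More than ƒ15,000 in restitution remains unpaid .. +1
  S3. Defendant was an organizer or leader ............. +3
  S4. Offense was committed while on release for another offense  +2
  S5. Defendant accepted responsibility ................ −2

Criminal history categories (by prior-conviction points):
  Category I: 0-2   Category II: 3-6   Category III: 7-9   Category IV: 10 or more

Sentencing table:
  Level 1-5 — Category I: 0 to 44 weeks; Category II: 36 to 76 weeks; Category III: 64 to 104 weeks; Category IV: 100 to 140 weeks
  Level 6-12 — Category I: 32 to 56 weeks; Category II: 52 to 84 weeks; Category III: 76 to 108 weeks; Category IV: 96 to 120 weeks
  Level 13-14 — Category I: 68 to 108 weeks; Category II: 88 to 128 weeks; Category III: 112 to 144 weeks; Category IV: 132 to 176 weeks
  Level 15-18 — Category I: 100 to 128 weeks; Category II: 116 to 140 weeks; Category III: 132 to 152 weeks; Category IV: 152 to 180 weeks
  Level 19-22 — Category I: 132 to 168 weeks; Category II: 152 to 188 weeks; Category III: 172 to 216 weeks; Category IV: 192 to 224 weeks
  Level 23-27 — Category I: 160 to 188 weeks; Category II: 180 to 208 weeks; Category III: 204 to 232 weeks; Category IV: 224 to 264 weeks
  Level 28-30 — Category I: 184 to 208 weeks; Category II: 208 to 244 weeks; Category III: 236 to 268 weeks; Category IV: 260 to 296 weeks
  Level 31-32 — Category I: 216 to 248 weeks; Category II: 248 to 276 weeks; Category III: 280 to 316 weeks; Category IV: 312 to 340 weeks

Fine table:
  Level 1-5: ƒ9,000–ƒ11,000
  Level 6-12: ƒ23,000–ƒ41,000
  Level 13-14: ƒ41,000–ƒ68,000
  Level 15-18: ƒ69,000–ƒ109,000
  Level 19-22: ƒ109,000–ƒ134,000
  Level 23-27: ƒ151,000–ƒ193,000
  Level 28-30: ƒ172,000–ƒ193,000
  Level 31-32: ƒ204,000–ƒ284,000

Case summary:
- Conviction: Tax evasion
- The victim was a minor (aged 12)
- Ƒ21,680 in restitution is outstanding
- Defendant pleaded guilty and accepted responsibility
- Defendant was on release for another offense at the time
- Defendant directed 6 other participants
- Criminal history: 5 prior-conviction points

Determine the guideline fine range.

Base offense level for tax evasion: 5.
S1 applies (level before this adjustment is 5 < 8, so +1): 5 + 1 = 6.
S2 applies: 6 + 1 = 7.
S3 applies: 7 + 3 = 10.
S4 applies: 10 + 2 = 12.
S5 applies: 12 − 2 = 10.
Final offense level: 10.
Level 10 falls in the 6-12 band.
Fine table: Level 6-12 → ƒ23,000–ƒ41,000.

ƒ23,000–ƒ41,000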